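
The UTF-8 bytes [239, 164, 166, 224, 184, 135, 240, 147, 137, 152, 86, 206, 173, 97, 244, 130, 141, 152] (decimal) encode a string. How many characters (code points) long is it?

Byte at offset 0: 0xEF = 11101111 → 3-byte char (#1). Advance 3.
Byte at offset 3: 0xE0 = 11100000 → 3-byte char (#2). Advance 3.
Byte at offset 6: 0xF0 = 11110000 → 4-byte char (#3). Advance 4.
Byte at offset 10: 0x56 = 01010110 → 1-byte char (#4). Advance 1.
Byte at offset 11: 0xCE = 11001110 → 2-byte char (#5). Advance 2.
Byte at offset 13: 0x61 = 01100001 → 1-byte char (#6). Advance 1.
Byte at offset 14: 0xF4 = 11110100 → 4-byte char (#7). Advance 4.
Reached end at offset 18 after 7 code points.

7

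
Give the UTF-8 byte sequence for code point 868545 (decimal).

U+D40C1 = 0xD40C1 = 868545 decimal. In range U+10000–U+10FFFF → 4-byte form: 11110xxx 10xxxxxx 10xxxxxx 10xxxxxx.
Binary (21 bits): 011010100000011000001.
Split 3+6+6+6: 011 | 010100 | 000011 | 000001.
Byte 1: 11110011 = 0xF3.
Byte 2: 10010100 = 0x94.
Byte 3: 10000011 = 0x83.
Byte 4: 10000001 = 0x81.

F3 94 83 81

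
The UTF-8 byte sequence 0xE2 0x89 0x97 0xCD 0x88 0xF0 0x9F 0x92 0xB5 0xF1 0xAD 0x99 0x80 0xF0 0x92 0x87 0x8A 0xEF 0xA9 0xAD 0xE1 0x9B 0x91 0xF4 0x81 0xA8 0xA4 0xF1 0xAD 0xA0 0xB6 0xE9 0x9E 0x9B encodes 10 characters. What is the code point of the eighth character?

Offset 0: leading byte 0xE2 = 11100010 → 3-byte char #1 = E2 89 97.
Offset 3: leading byte 0xCD = 11001101 → 2-byte char #2 = CD 88.
Offset 5: leading byte 0xF0 = 11110000 → 4-byte char #3 = F0 9F 92 B5.
Offset 9: leading byte 0xF1 = 11110001 → 4-byte char #4 = F1 AD 99 80.
Offset 13: leading byte 0xF0 = 11110000 → 4-byte char #5 = F0 92 87 8A.
Offset 17: leading byte 0xEF = 11101111 → 3-byte char #6 = EF A9 AD.
Offset 20: leading byte 0xE1 = 11100001 → 3-byte char #7 = E1 9B 91.
Offset 23: leading byte 0xF4 = 11110100 → 4-byte char #8 = F4 81 A8 A4.
Leading byte 0xF4 = 11110100 matches 11110xxx → 4-byte sequence.
Byte 1: 0xF4 = 11110100, payload 100 (3 bits).
Byte 2: 0x81 = 10000001 (10xxxxxx ✓), payload 000001.
Byte 3: 0xA8 = 10101000 (10xxxxxx ✓), payload 101000.
Byte 4: 0xA4 = 10100100 (10xxxxxx ✓), payload 100100.
Concatenate: 100000001101000100100 = 0x101A24 (21 bits → U+101A24).

U+101A24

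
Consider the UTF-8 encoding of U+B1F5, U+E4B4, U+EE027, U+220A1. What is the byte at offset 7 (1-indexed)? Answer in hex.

0xF3

1-indexed offset 7 is 0-indexed offset 6.
U+B1F5 → 3-byte form EB 87 B5 at offsets 0–2.
U+E4B4 → 3-byte form EE 92 B4 at offsets 3–5.
U+EE027 → 4-byte form F3 AE 80 A7 at offsets 6–9.
Offset 6 falls in char 3's range; it's byte 1 of F3 AE 80 A7 = 0xF3.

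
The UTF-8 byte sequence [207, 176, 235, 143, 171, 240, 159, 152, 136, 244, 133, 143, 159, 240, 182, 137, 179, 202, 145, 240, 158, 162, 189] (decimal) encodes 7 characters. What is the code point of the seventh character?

Offset 0: leading byte 0xCF = 11001111 → 2-byte char #1 = CF B0.
Offset 2: leading byte 0xEB = 11101011 → 3-byte char #2 = EB 8F AB.
Offset 5: leading byte 0xF0 = 11110000 → 4-byte char #3 = F0 9F 98 88.
Offset 9: leading byte 0xF4 = 11110100 → 4-byte char #4 = F4 85 8F 9F.
Offset 13: leading byte 0xF0 = 11110000 → 4-byte char #5 = F0 B6 89 B3.
Offset 17: leading byte 0xCA = 11001010 → 2-byte char #6 = CA 91.
Offset 19: leading byte 0xF0 = 11110000 → 4-byte char #7 = F0 9E A2 BD.
Leading byte 0xF0 = 11110000 matches 11110xxx → 4-byte sequence.
Byte 1: 0xF0 = 11110000, payload 000 (3 bits).
Byte 2: 0x9E = 10011110 (10xxxxxx ✓), payload 011110.
Byte 3: 0xA2 = 10100010 (10xxxxxx ✓), payload 100010.
Byte 4: 0xBD = 10111101 (10xxxxxx ✓), payload 111101.
Concatenate: 000011110100010111101 = 0x1E8BD (21 bits → U+1E8BD).

U+1E8BD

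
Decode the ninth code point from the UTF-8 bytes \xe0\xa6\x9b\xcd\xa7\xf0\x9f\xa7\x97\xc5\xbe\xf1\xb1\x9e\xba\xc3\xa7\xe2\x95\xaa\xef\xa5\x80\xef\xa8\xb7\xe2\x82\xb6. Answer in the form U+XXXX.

U+FA37

Offset 0: leading byte 0xE0 = 11100000 → 3-byte char #1 = E0 A6 9B.
Offset 3: leading byte 0xCD = 11001101 → 2-byte char #2 = CD A7.
Offset 5: leading byte 0xF0 = 11110000 → 4-byte char #3 = F0 9F A7 97.
Offset 9: leading byte 0xC5 = 11000101 → 2-byte char #4 = C5 BE.
Offset 11: leading byte 0xF1 = 11110001 → 4-byte char #5 = F1 B1 9E BA.
Offset 15: leading byte 0xC3 = 11000011 → 2-byte char #6 = C3 A7.
Offset 17: leading byte 0xE2 = 11100010 → 3-byte char #7 = E2 95 AA.
Offset 20: leading byte 0xEF = 11101111 → 3-byte char #8 = EF A5 80.
Offset 23: leading byte 0xEF = 11101111 → 3-byte char #9 = EF A8 B7.
Leading byte 0xEF = 11101111 matches 1110xxxx → 3-byte sequence.
Byte 1: 0xEF = 11101111, payload 1111 (4 bits).
Byte 2: 0xA8 = 10101000 (10xxxxxx ✓), payload 101000.
Byte 3: 0xB7 = 10110111 (10xxxxxx ✓), payload 110111.
Concatenate: 1111101000110111 = 0xFA37 (16 bits → U+FA37).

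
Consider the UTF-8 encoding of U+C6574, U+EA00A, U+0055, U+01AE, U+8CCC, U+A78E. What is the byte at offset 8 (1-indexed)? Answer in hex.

0x8A

1-indexed offset 8 is 0-indexed offset 7.
U+C6574 → 4-byte form F3 86 95 B4 at offsets 0–3.
U+EA00A → 4-byte form F3 AA 80 8A at offsets 4–7.
Offset 7 falls in char 2's range; it's byte 4 of F3 AA 80 8A = 0x8A.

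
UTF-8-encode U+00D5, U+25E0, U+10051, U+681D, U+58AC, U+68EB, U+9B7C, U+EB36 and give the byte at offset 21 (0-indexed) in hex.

0xEE

U+00D5 → 2-byte form C3 95 at offsets 0–1.
U+25E0 → 3-byte form E2 97 A0 at offsets 2–4.
U+10051 → 4-byte form F0 90 81 91 at offsets 5–8.
U+681D → 3-byte form E6 A0 9D at offsets 9–11.
U+58AC → 3-byte form E5 A2 AC at offsets 12–14.
U+68EB → 3-byte form E6 A3 AB at offsets 15–17.
U+9B7C → 3-byte form E9 AD BC at offsets 18–20.
U+EB36 → 3-byte form EE AC B6 at offsets 21–23.
Offset 21 falls in char 8's range; it's byte 1 of EE AC B6 = 0xEE.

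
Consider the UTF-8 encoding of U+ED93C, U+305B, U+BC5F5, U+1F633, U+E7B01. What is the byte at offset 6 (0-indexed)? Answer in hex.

0x9B

U+ED93C → 4-byte form F3 AD A4 BC at offsets 0–3.
U+305B → 3-byte form E3 81 9B at offsets 4–6.
Offset 6 falls in char 2's range; it's byte 3 of E3 81 9B = 0x9B.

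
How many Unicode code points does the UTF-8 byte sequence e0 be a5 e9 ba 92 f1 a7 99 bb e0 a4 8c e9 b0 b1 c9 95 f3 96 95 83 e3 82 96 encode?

Byte at offset 0: 0xE0 = 11100000 → 3-byte char (#1). Advance 3.
Byte at offset 3: 0xE9 = 11101001 → 3-byte char (#2). Advance 3.
Byte at offset 6: 0xF1 = 11110001 → 4-byte char (#3). Advance 4.
Byte at offset 10: 0xE0 = 11100000 → 3-byte char (#4). Advance 3.
Byte at offset 13: 0xE9 = 11101001 → 3-byte char (#5). Advance 3.
Byte at offset 16: 0xC9 = 11001001 → 2-byte char (#6). Advance 2.
Byte at offset 18: 0xF3 = 11110011 → 4-byte char (#7). Advance 4.
Byte at offset 22: 0xE3 = 11100011 → 3-byte char (#8). Advance 3.
Reached end at offset 25 after 8 code points.

8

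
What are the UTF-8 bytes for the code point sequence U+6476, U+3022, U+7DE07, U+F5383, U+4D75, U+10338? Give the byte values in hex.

U+6476: 3-byte form → E6 91 B6.
U+3022: 3-byte form → E3 80 A2.
U+7DE07: 4-byte form → F1 BD B8 87.
U+F5383: 4-byte form → F3 B5 8E 83.
U+4D75: 3-byte form → E4 B5 B5.
U+10338: 4-byte form → F0 90 8C B8.
Concatenated (21 bytes): E6 91 B6 E3 80 A2 F1 BD B8 87 F3 B5 8E 83 E4 B5 B5 F0 90 8C B8.

E6 91 B6 E3 80 A2 F1 BD B8 87 F3 B5 8E 83 E4 B5 B5 F0 90 8C B8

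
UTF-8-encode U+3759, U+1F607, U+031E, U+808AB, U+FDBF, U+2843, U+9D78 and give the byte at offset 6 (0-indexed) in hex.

U+3759 → 3-byte form E3 9D 99 at offsets 0–2.
U+1F607 → 4-byte form F0 9F 98 87 at offsets 3–6.
Offset 6 falls in char 2's range; it's byte 4 of F0 9F 98 87 = 0x87.

0x87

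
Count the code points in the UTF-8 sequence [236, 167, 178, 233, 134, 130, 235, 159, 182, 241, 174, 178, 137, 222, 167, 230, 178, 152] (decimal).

6

Byte at offset 0: 0xEC = 11101100 → 3-byte char (#1). Advance 3.
Byte at offset 3: 0xE9 = 11101001 → 3-byte char (#2). Advance 3.
Byte at offset 6: 0xEB = 11101011 → 3-byte char (#3). Advance 3.
Byte at offset 9: 0xF1 = 11110001 → 4-byte char (#4). Advance 4.
Byte at offset 13: 0xDE = 11011110 → 2-byte char (#5). Advance 2.
Byte at offset 15: 0xE6 = 11100110 → 3-byte char (#6). Advance 3.
Reached end at offset 18 after 6 code points.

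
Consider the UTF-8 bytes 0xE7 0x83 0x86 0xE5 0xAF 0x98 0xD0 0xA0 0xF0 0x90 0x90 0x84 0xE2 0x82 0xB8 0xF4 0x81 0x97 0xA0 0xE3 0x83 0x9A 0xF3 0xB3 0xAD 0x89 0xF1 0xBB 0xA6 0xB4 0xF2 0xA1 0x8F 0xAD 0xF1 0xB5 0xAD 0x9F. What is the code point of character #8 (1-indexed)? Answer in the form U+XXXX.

Offset 0: leading byte 0xE7 = 11100111 → 3-byte char #1 = E7 83 86.
Offset 3: leading byte 0xE5 = 11100101 → 3-byte char #2 = E5 AF 98.
Offset 6: leading byte 0xD0 = 11010000 → 2-byte char #3 = D0 A0.
Offset 8: leading byte 0xF0 = 11110000 → 4-byte char #4 = F0 90 90 84.
Offset 12: leading byte 0xE2 = 11100010 → 3-byte char #5 = E2 82 B8.
Offset 15: leading byte 0xF4 = 11110100 → 4-byte char #6 = F4 81 97 A0.
Offset 19: leading byte 0xE3 = 11100011 → 3-byte char #7 = E3 83 9A.
Offset 22: leading byte 0xF3 = 11110011 → 4-byte char #8 = F3 B3 AD 89.
Leading byte 0xF3 = 11110011 matches 11110xxx → 4-byte sequence.
Byte 1: 0xF3 = 11110011, payload 011 (3 bits).
Byte 2: 0xB3 = 10110011 (10xxxxxx ✓), payload 110011.
Byte 3: 0xAD = 10101101 (10xxxxxx ✓), payload 101101.
Byte 4: 0x89 = 10001001 (10xxxxxx ✓), payload 001001.
Concatenate: 011110011101101001001 = 0xF3B49 (21 bits → U+F3B49).

U+F3B49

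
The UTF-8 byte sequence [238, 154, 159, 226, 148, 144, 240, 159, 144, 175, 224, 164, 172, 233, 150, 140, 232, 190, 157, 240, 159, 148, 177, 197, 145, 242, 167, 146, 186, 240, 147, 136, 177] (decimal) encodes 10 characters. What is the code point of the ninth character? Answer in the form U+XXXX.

U+A74BA

Offset 0: leading byte 0xEE = 11101110 → 3-byte char #1 = EE 9A 9F.
Offset 3: leading byte 0xE2 = 11100010 → 3-byte char #2 = E2 94 90.
Offset 6: leading byte 0xF0 = 11110000 → 4-byte char #3 = F0 9F 90 AF.
Offset 10: leading byte 0xE0 = 11100000 → 3-byte char #4 = E0 A4 AC.
Offset 13: leading byte 0xE9 = 11101001 → 3-byte char #5 = E9 96 8C.
Offset 16: leading byte 0xE8 = 11101000 → 3-byte char #6 = E8 BE 9D.
Offset 19: leading byte 0xF0 = 11110000 → 4-byte char #7 = F0 9F 94 B1.
Offset 23: leading byte 0xC5 = 11000101 → 2-byte char #8 = C5 91.
Offset 25: leading byte 0xF2 = 11110010 → 4-byte char #9 = F2 A7 92 BA.
Leading byte 0xF2 = 11110010 matches 11110xxx → 4-byte sequence.
Byte 1: 0xF2 = 11110010, payload 010 (3 bits).
Byte 2: 0xA7 = 10100111 (10xxxxxx ✓), payload 100111.
Byte 3: 0x92 = 10010010 (10xxxxxx ✓), payload 010010.
Byte 4: 0xBA = 10111010 (10xxxxxx ✓), payload 111010.
Concatenate: 010100111010010111010 = 0xA74BA (21 bits → U+A74BA).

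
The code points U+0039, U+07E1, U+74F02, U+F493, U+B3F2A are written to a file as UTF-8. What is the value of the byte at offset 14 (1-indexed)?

1-indexed offset 14 is 0-indexed offset 13.
U+0039 → 1-byte form 39 at offsets 0–0.
U+07E1 → 2-byte form DF A1 at offsets 1–2.
U+74F02 → 4-byte form F1 B4 BC 82 at offsets 3–6.
U+F493 → 3-byte form EF 92 93 at offsets 7–9.
U+B3F2A → 4-byte form F2 B3 BC AA at offsets 10–13.
Offset 13 falls in char 5's range; it's byte 4 of F2 B3 BC AA = 0xAA.

0xAA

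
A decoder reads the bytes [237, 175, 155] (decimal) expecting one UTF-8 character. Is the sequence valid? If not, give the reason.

Structurally a 3-byte sequence; payload = 0xDBDB.
But 0xDBDB is in U+D800–U+DFFF, the surrogate range. Surrogates are not Unicode scalar values and are forbidden in UTF-8.

invalid (encodes a surrogate (U+D800–U+DFFF))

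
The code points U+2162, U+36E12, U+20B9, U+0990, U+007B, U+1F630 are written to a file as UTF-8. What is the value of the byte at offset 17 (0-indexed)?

U+2162 → 3-byte form E2 85 A2 at offsets 0–2.
U+36E12 → 4-byte form F0 B6 B8 92 at offsets 3–6.
U+20B9 → 3-byte form E2 82 B9 at offsets 7–9.
U+0990 → 3-byte form E0 A6 90 at offsets 10–12.
U+007B → 1-byte form 7B at offsets 13–13.
U+1F630 → 4-byte form F0 9F 98 B0 at offsets 14–17.
Offset 17 falls in char 6's range; it's byte 4 of F0 9F 98 B0 = 0xB0.

0xB0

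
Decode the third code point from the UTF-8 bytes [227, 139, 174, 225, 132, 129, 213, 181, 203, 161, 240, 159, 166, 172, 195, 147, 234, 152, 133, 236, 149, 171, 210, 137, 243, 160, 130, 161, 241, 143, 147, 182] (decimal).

U+0575

Offset 0: leading byte 0xE3 = 11100011 → 3-byte char #1 = E3 8B AE.
Offset 3: leading byte 0xE1 = 11100001 → 3-byte char #2 = E1 84 81.
Offset 6: leading byte 0xD5 = 11010101 → 2-byte char #3 = D5 B5.
Leading byte 0xD5 = 11010101 matches 110xxxxx → 2-byte sequence.
Byte 1: 0xD5 = 11010101, payload 10101 (5 bits).
Byte 2: 0xB5 = 10110101 (10xxxxxx ✓), payload 110101.
Concatenate: 10101110101 = 0x575 (11 bits → U+0575).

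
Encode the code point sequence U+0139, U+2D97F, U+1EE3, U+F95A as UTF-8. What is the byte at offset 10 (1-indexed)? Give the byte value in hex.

1-indexed offset 10 is 0-indexed offset 9.
U+0139 → 2-byte form C4 B9 at offsets 0–1.
U+2D97F → 4-byte form F0 AD A5 BF at offsets 2–5.
U+1EE3 → 3-byte form E1 BB A3 at offsets 6–8.
U+F95A → 3-byte form EF A5 9A at offsets 9–11.
Offset 9 falls in char 4's range; it's byte 1 of EF A5 9A = 0xEF.

0xEF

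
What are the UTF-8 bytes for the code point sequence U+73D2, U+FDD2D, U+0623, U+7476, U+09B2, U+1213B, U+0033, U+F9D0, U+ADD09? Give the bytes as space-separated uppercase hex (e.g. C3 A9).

U+73D2: 3-byte form → E7 8F 92.
U+FDD2D: 4-byte form → F3 BD B4 AD.
U+0623: 2-byte form → D8 A3.
U+7476: 3-byte form → E7 91 B6.
U+09B2: 3-byte form → E0 A6 B2.
U+1213B: 4-byte form → F0 92 84 BB.
U+0033: 1-byte form → 33.
U+F9D0: 3-byte form → EF A7 90.
U+ADD09: 4-byte form → F2 AD B4 89.
Concatenated (27 bytes): E7 8F 92 F3 BD B4 AD D8 A3 E7 91 B6 E0 A6 B2 F0 92 84 BB 33 EF A7 90 F2 AD B4 89.

E7 8F 92 F3 BD B4 AD D8 A3 E7 91 B6 E0 A6 B2 F0 92 84 BB 33 EF A7 90 F2 AD B4 89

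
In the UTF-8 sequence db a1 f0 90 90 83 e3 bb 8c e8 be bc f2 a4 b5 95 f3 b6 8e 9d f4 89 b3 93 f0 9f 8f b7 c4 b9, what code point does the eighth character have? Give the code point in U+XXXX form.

Offset 0: leading byte 0xDB = 11011011 → 2-byte char #1 = DB A1.
Offset 2: leading byte 0xF0 = 11110000 → 4-byte char #2 = F0 90 90 83.
Offset 6: leading byte 0xE3 = 11100011 → 3-byte char #3 = E3 BB 8C.
Offset 9: leading byte 0xE8 = 11101000 → 3-byte char #4 = E8 BE BC.
Offset 12: leading byte 0xF2 = 11110010 → 4-byte char #5 = F2 A4 B5 95.
Offset 16: leading byte 0xF3 = 11110011 → 4-byte char #6 = F3 B6 8E 9D.
Offset 20: leading byte 0xF4 = 11110100 → 4-byte char #7 = F4 89 B3 93.
Offset 24: leading byte 0xF0 = 11110000 → 4-byte char #8 = F0 9F 8F B7.
Leading byte 0xF0 = 11110000 matches 11110xxx → 4-byte sequence.
Byte 1: 0xF0 = 11110000, payload 000 (3 bits).
Byte 2: 0x9F = 10011111 (10xxxxxx ✓), payload 011111.
Byte 3: 0x8F = 10001111 (10xxxxxx ✓), payload 001111.
Byte 4: 0xB7 = 10110111 (10xxxxxx ✓), payload 110111.
Concatenate: 000011111001111110111 = 0x1F3F7 (21 bits → U+1F3F7).

U+1F3F7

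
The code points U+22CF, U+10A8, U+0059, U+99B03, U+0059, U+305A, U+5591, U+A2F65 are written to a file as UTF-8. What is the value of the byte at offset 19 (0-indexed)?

0xA2

U+22CF → 3-byte form E2 8B 8F at offsets 0–2.
U+10A8 → 3-byte form E1 82 A8 at offsets 3–5.
U+0059 → 1-byte form 59 at offsets 6–6.
U+99B03 → 4-byte form F2 99 AC 83 at offsets 7–10.
U+0059 → 1-byte form 59 at offsets 11–11.
U+305A → 3-byte form E3 81 9A at offsets 12–14.
U+5591 → 3-byte form E5 96 91 at offsets 15–17.
U+A2F65 → 4-byte form F2 A2 BD A5 at offsets 18–21.
Offset 19 falls in char 8's range; it's byte 2 of F2 A2 BD A5 = 0xA2.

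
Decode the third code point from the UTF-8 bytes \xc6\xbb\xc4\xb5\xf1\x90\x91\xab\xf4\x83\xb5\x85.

U+5046B

Offset 0: leading byte 0xC6 = 11000110 → 2-byte char #1 = C6 BB.
Offset 2: leading byte 0xC4 = 11000100 → 2-byte char #2 = C4 B5.
Offset 4: leading byte 0xF1 = 11110001 → 4-byte char #3 = F1 90 91 AB.
Leading byte 0xF1 = 11110001 matches 11110xxx → 4-byte sequence.
Byte 1: 0xF1 = 11110001, payload 001 (3 bits).
Byte 2: 0x90 = 10010000 (10xxxxxx ✓), payload 010000.
Byte 3: 0x91 = 10010001 (10xxxxxx ✓), payload 010001.
Byte 4: 0xAB = 10101011 (10xxxxxx ✓), payload 101011.
Concatenate: 001010000010001101011 = 0x5046B (21 bits → U+5046B).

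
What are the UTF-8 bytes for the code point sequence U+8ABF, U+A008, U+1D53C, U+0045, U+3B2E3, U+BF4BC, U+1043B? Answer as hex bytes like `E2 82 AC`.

U+8ABF: 3-byte form → E8 AA BF.
U+A008: 3-byte form → EA 80 88.
U+1D53C: 4-byte form → F0 9D 94 BC.
U+0045: 1-byte form → 45.
U+3B2E3: 4-byte form → F0 BB 8B A3.
U+BF4BC: 4-byte form → F2 BF 92 BC.
U+1043B: 4-byte form → F0 90 90 BB.
Concatenated (23 bytes): E8 AA BF EA 80 88 F0 9D 94 BC 45 F0 BB 8B A3 F2 BF 92 BC F0 90 90 BB.

E8 AA BF EA 80 88 F0 9D 94 BC 45 F0 BB 8B A3 F2 BF 92 BC F0 90 90 BB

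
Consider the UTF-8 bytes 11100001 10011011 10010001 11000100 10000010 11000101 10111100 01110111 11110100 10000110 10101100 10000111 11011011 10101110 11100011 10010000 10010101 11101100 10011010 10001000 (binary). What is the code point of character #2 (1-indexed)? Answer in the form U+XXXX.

U+0102

Offset 0: leading byte 0xE1 = 11100001 → 3-byte char #1 = E1 9B 91.
Offset 3: leading byte 0xC4 = 11000100 → 2-byte char #2 = C4 82.
Leading byte 0xC4 = 11000100 matches 110xxxxx → 2-byte sequence.
Byte 1: 0xC4 = 11000100, payload 00100 (5 bits).
Byte 2: 0x82 = 10000010 (10xxxxxx ✓), payload 000010.
Concatenate: 00100000010 = 0x102 (11 bits → U+0102).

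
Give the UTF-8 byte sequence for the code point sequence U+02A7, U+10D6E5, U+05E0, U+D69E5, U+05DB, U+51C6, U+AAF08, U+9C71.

CA A7 F4 8D 9B A5 D7 A0 F3 96 A7 A5 D7 9B E5 87 86 F2 AA BC 88 E9 B1 B1

U+02A7: 2-byte form → CA A7.
U+10D6E5: 4-byte form → F4 8D 9B A5.
U+05E0: 2-byte form → D7 A0.
U+D69E5: 4-byte form → F3 96 A7 A5.
U+05DB: 2-byte form → D7 9B.
U+51C6: 3-byte form → E5 87 86.
U+AAF08: 4-byte form → F2 AA BC 88.
U+9C71: 3-byte form → E9 B1 B1.
Concatenated (24 bytes): CA A7 F4 8D 9B A5 D7 A0 F3 96 A7 A5 D7 9B E5 87 86 F2 AA BC 88 E9 B1 B1.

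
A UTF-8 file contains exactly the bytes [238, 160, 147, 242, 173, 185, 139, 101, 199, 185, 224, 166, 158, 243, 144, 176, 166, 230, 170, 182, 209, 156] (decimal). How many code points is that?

Byte at offset 0: 0xEE = 11101110 → 3-byte char (#1). Advance 3.
Byte at offset 3: 0xF2 = 11110010 → 4-byte char (#2). Advance 4.
Byte at offset 7: 0x65 = 01100101 → 1-byte char (#3). Advance 1.
Byte at offset 8: 0xC7 = 11000111 → 2-byte char (#4). Advance 2.
Byte at offset 10: 0xE0 = 11100000 → 3-byte char (#5). Advance 3.
Byte at offset 13: 0xF3 = 11110011 → 4-byte char (#6). Advance 4.
Byte at offset 17: 0xE6 = 11100110 → 3-byte char (#7). Advance 3.
Byte at offset 20: 0xD1 = 11010001 → 2-byte char (#8). Advance 2.
Reached end at offset 22 after 8 code points.

8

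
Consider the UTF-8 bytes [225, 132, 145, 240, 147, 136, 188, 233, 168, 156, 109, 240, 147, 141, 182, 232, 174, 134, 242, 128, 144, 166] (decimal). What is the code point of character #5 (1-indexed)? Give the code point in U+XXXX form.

U+13376

Offset 0: leading byte 0xE1 = 11100001 → 3-byte char #1 = E1 84 91.
Offset 3: leading byte 0xF0 = 11110000 → 4-byte char #2 = F0 93 88 BC.
Offset 7: leading byte 0xE9 = 11101001 → 3-byte char #3 = E9 A8 9C.
Offset 10: leading byte 0x6D = 01101101 → 1-byte char #4 = 6D.
Offset 11: leading byte 0xF0 = 11110000 → 4-byte char #5 = F0 93 8D B6.
Leading byte 0xF0 = 11110000 matches 11110xxx → 4-byte sequence.
Byte 1: 0xF0 = 11110000, payload 000 (3 bits).
Byte 2: 0x93 = 10010011 (10xxxxxx ✓), payload 010011.
Byte 3: 0x8D = 10001101 (10xxxxxx ✓), payload 001101.
Byte 4: 0xB6 = 10110110 (10xxxxxx ✓), payload 110110.
Concatenate: 000010011001101110110 = 0x13376 (21 bits → U+13376).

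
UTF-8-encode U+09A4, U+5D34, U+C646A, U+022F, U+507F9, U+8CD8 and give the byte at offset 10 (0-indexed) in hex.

0xC8

U+09A4 → 3-byte form E0 A6 A4 at offsets 0–2.
U+5D34 → 3-byte form E5 B4 B4 at offsets 3–5.
U+C646A → 4-byte form F3 86 91 AA at offsets 6–9.
U+022F → 2-byte form C8 AF at offsets 10–11.
Offset 10 falls in char 4's range; it's byte 1 of C8 AF = 0xC8.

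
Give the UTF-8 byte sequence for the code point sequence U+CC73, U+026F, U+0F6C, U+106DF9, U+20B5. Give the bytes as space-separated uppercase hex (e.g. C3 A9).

EC B1 B3 C9 AF E0 BD AC F4 86 B7 B9 E2 82 B5

U+CC73: 3-byte form → EC B1 B3.
U+026F: 2-byte form → C9 AF.
U+0F6C: 3-byte form → E0 BD AC.
U+106DF9: 4-byte form → F4 86 B7 B9.
U+20B5: 3-byte form → E2 82 B5.
Concatenated (15 bytes): EC B1 B3 C9 AF E0 BD AC F4 86 B7 B9 E2 82 B5.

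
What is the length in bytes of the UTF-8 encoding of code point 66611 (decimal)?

4

U+10433 = 0x10433. UTF-8 uses 1 byte below 0x80, 2 below 0x800, 3 below 0x10000, 4 up to 0x10FFFF. 0x10433 is in U+10000–U+10FFFF → 4 bytes.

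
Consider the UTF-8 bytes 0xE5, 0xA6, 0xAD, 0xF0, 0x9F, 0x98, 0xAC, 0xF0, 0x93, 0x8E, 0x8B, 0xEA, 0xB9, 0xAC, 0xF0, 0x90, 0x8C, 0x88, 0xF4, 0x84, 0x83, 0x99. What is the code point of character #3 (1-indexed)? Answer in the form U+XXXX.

U+1338B

Offset 0: leading byte 0xE5 = 11100101 → 3-byte char #1 = E5 A6 AD.
Offset 3: leading byte 0xF0 = 11110000 → 4-byte char #2 = F0 9F 98 AC.
Offset 7: leading byte 0xF0 = 11110000 → 4-byte char #3 = F0 93 8E 8B.
Leading byte 0xF0 = 11110000 matches 11110xxx → 4-byte sequence.
Byte 1: 0xF0 = 11110000, payload 000 (3 bits).
Byte 2: 0x93 = 10010011 (10xxxxxx ✓), payload 010011.
Byte 3: 0x8E = 10001110 (10xxxxxx ✓), payload 001110.
Byte 4: 0x8B = 10001011 (10xxxxxx ✓), payload 001011.
Concatenate: 000010011001110001011 = 0x1338B (21 bits → U+1338B).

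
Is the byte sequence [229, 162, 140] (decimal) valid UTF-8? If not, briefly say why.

valid

Leading byte 0xE5 = 11100101 → 3-byte form.
Continuation bytes 0xA2=10100010, 0x8C=10001100 all match 10xxxxxx.
Decoded value 0x588C is ≥ 0x800 (shortest form) and not a surrogate.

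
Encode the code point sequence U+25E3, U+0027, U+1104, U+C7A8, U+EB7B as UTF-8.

E2 97 A3 27 E1 84 84 EC 9E A8 EE AD BB

U+25E3: 3-byte form → E2 97 A3.
U+0027: 1-byte form → 27.
U+1104: 3-byte form → E1 84 84.
U+C7A8: 3-byte form → EC 9E A8.
U+EB7B: 3-byte form → EE AD BB.
Concatenated (13 bytes): E2 97 A3 27 E1 84 84 EC 9E A8 EE AD BB.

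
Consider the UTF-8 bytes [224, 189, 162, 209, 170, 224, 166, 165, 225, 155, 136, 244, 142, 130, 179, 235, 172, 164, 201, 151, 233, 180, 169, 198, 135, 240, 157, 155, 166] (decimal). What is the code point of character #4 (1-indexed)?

Offset 0: leading byte 0xE0 = 11100000 → 3-byte char #1 = E0 BD A2.
Offset 3: leading byte 0xD1 = 11010001 → 2-byte char #2 = D1 AA.
Offset 5: leading byte 0xE0 = 11100000 → 3-byte char #3 = E0 A6 A5.
Offset 8: leading byte 0xE1 = 11100001 → 3-byte char #4 = E1 9B 88.
Leading byte 0xE1 = 11100001 matches 1110xxxx → 3-byte sequence.
Byte 1: 0xE1 = 11100001, payload 0001 (4 bits).
Byte 2: 0x9B = 10011011 (10xxxxxx ✓), payload 011011.
Byte 3: 0x88 = 10001000 (10xxxxxx ✓), payload 001000.
Concatenate: 0001011011001000 = 0x16C8 (16 bits → U+16C8).

U+16C8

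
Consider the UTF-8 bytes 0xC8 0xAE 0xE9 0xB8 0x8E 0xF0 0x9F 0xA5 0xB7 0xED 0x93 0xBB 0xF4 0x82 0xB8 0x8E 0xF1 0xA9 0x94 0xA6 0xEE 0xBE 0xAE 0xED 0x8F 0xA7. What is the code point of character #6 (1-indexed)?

U+69526

Offset 0: leading byte 0xC8 = 11001000 → 2-byte char #1 = C8 AE.
Offset 2: leading byte 0xE9 = 11101001 → 3-byte char #2 = E9 B8 8E.
Offset 5: leading byte 0xF0 = 11110000 → 4-byte char #3 = F0 9F A5 B7.
Offset 9: leading byte 0xED = 11101101 → 3-byte char #4 = ED 93 BB.
Offset 12: leading byte 0xF4 = 11110100 → 4-byte char #5 = F4 82 B8 8E.
Offset 16: leading byte 0xF1 = 11110001 → 4-byte char #6 = F1 A9 94 A6.
Leading byte 0xF1 = 11110001 matches 11110xxx → 4-byte sequence.
Byte 1: 0xF1 = 11110001, payload 001 (3 bits).
Byte 2: 0xA9 = 10101001 (10xxxxxx ✓), payload 101001.
Byte 3: 0x94 = 10010100 (10xxxxxx ✓), payload 010100.
Byte 4: 0xA6 = 10100110 (10xxxxxx ✓), payload 100110.
Concatenate: 001101001010100100110 = 0x69526 (21 bits → U+69526).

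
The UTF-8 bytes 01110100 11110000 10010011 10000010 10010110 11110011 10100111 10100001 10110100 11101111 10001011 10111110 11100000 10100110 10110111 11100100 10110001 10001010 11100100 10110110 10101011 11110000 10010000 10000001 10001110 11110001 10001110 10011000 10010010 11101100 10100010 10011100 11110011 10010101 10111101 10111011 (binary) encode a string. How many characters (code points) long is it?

11

Byte at offset 0: 0x74 = 01110100 → 1-byte char (#1). Advance 1.
Byte at offset 1: 0xF0 = 11110000 → 4-byte char (#2). Advance 4.
Byte at offset 5: 0xF3 = 11110011 → 4-byte char (#3). Advance 4.
Byte at offset 9: 0xEF = 11101111 → 3-byte char (#4). Advance 3.
Byte at offset 12: 0xE0 = 11100000 → 3-byte char (#5). Advance 3.
Byte at offset 15: 0xE4 = 11100100 → 3-byte char (#6). Advance 3.
Byte at offset 18: 0xE4 = 11100100 → 3-byte char (#7). Advance 3.
Byte at offset 21: 0xF0 = 11110000 → 4-byte char (#8). Advance 4.
Byte at offset 25: 0xF1 = 11110001 → 4-byte char (#9). Advance 4.
Byte at offset 29: 0xEC = 11101100 → 3-byte char (#10). Advance 3.
Byte at offset 32: 0xF3 = 11110011 → 4-byte char (#11). Advance 4.
Reached end at offset 36 after 11 code points.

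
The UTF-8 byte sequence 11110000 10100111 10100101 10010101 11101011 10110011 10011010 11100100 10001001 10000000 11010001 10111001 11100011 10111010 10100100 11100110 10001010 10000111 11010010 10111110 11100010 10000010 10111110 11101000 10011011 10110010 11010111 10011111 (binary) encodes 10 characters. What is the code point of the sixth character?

U+6287

Offset 0: leading byte 0xF0 = 11110000 → 4-byte char #1 = F0 A7 A5 95.
Offset 4: leading byte 0xEB = 11101011 → 3-byte char #2 = EB B3 9A.
Offset 7: leading byte 0xE4 = 11100100 → 3-byte char #3 = E4 89 80.
Offset 10: leading byte 0xD1 = 11010001 → 2-byte char #4 = D1 B9.
Offset 12: leading byte 0xE3 = 11100011 → 3-byte char #5 = E3 BA A4.
Offset 15: leading byte 0xE6 = 11100110 → 3-byte char #6 = E6 8A 87.
Leading byte 0xE6 = 11100110 matches 1110xxxx → 3-byte sequence.
Byte 1: 0xE6 = 11100110, payload 0110 (4 bits).
Byte 2: 0x8A = 10001010 (10xxxxxx ✓), payload 001010.
Byte 3: 0x87 = 10000111 (10xxxxxx ✓), payload 000111.
Concatenate: 0110001010000111 = 0x6287 (16 bits → U+6287).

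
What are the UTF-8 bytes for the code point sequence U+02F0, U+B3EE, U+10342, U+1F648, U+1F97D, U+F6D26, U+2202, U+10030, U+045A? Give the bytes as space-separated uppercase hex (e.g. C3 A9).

U+02F0: 2-byte form → CB B0.
U+B3EE: 3-byte form → EB 8F AE.
U+10342: 4-byte form → F0 90 8D 82.
U+1F648: 4-byte form → F0 9F 99 88.
U+1F97D: 4-byte form → F0 9F A5 BD.
U+F6D26: 4-byte form → F3 B6 B4 A6.
U+2202: 3-byte form → E2 88 82.
U+10030: 4-byte form → F0 90 80 B0.
U+045A: 2-byte form → D1 9A.
Concatenated (30 bytes): CB B0 EB 8F AE F0 90 8D 82 F0 9F 99 88 F0 9F A5 BD F3 B6 B4 A6 E2 88 82 F0 90 80 B0 D1 9A.

CB B0 EB 8F AE F0 90 8D 82 F0 9F 99 88 F0 9F A5 BD F3 B6 B4 A6 E2 88 82 F0 90 80 B0 D1 9A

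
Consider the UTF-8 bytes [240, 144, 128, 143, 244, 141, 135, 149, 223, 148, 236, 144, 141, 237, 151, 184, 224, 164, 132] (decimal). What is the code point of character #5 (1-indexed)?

U+D5F8

Offset 0: leading byte 0xF0 = 11110000 → 4-byte char #1 = F0 90 80 8F.
Offset 4: leading byte 0xF4 = 11110100 → 4-byte char #2 = F4 8D 87 95.
Offset 8: leading byte 0xDF = 11011111 → 2-byte char #3 = DF 94.
Offset 10: leading byte 0xEC = 11101100 → 3-byte char #4 = EC 90 8D.
Offset 13: leading byte 0xED = 11101101 → 3-byte char #5 = ED 97 B8.
Leading byte 0xED = 11101101 matches 1110xxxx → 3-byte sequence.
Byte 1: 0xED = 11101101, payload 1101 (4 bits).
Byte 2: 0x97 = 10010111 (10xxxxxx ✓), payload 010111.
Byte 3: 0xB8 = 10111000 (10xxxxxx ✓), payload 111000.
Concatenate: 1101010111111000 = 0xD5F8 (16 bits → U+D5F8).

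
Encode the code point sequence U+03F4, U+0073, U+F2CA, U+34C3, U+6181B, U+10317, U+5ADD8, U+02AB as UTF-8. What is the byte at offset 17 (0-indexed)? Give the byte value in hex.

U+03F4 → 2-byte form CF B4 at offsets 0–1.
U+0073 → 1-byte form 73 at offsets 2–2.
U+F2CA → 3-byte form EF 8B 8A at offsets 3–5.
U+34C3 → 3-byte form E3 93 83 at offsets 6–8.
U+6181B → 4-byte form F1 A1 A0 9B at offsets 9–12.
U+10317 → 4-byte form F0 90 8C 97 at offsets 13–16.
U+5ADD8 → 4-byte form F1 9A B7 98 at offsets 17–20.
Offset 17 falls in char 7's range; it's byte 1 of F1 9A B7 98 = 0xF1.

0xF1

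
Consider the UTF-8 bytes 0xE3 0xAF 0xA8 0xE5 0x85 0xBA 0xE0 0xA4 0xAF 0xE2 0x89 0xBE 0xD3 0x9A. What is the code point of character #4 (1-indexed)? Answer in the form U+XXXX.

Offset 0: leading byte 0xE3 = 11100011 → 3-byte char #1 = E3 AF A8.
Offset 3: leading byte 0xE5 = 11100101 → 3-byte char #2 = E5 85 BA.
Offset 6: leading byte 0xE0 = 11100000 → 3-byte char #3 = E0 A4 AF.
Offset 9: leading byte 0xE2 = 11100010 → 3-byte char #4 = E2 89 BE.
Leading byte 0xE2 = 11100010 matches 1110xxxx → 3-byte sequence.
Byte 1: 0xE2 = 11100010, payload 0010 (4 bits).
Byte 2: 0x89 = 10001001 (10xxxxxx ✓), payload 001001.
Byte 3: 0xBE = 10111110 (10xxxxxx ✓), payload 111110.
Concatenate: 0010001001111110 = 0x227E (16 bits → U+227E).

U+227E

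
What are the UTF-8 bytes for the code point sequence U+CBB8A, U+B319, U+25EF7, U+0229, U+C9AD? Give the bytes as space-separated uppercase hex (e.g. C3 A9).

U+CBB8A: 4-byte form → F3 8B AE 8A.
U+B319: 3-byte form → EB 8C 99.
U+25EF7: 4-byte form → F0 A5 BB B7.
U+0229: 2-byte form → C8 A9.
U+C9AD: 3-byte form → EC A6 AD.
Concatenated (16 bytes): F3 8B AE 8A EB 8C 99 F0 A5 BB B7 C8 A9 EC A6 AD.

F3 8B AE 8A EB 8C 99 F0 A5 BB B7 C8 A9 EC A6 AD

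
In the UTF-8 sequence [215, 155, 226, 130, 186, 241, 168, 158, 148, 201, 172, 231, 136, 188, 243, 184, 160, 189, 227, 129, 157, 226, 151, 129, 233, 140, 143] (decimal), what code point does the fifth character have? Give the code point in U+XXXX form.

Offset 0: leading byte 0xD7 = 11010111 → 2-byte char #1 = D7 9B.
Offset 2: leading byte 0xE2 = 11100010 → 3-byte char #2 = E2 82 BA.
Offset 5: leading byte 0xF1 = 11110001 → 4-byte char #3 = F1 A8 9E 94.
Offset 9: leading byte 0xC9 = 11001001 → 2-byte char #4 = C9 AC.
Offset 11: leading byte 0xE7 = 11100111 → 3-byte char #5 = E7 88 BC.
Leading byte 0xE7 = 11100111 matches 1110xxxx → 3-byte sequence.
Byte 1: 0xE7 = 11100111, payload 0111 (4 bits).
Byte 2: 0x88 = 10001000 (10xxxxxx ✓), payload 001000.
Byte 3: 0xBC = 10111100 (10xxxxxx ✓), payload 111100.
Concatenate: 0111001000111100 = 0x723C (16 bits → U+723C).

U+723C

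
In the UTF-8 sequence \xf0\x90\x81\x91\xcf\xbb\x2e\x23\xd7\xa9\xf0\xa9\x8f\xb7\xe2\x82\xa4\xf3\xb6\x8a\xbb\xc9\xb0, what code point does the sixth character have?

U+293F7

Offset 0: leading byte 0xF0 = 11110000 → 4-byte char #1 = F0 90 81 91.
Offset 4: leading byte 0xCF = 11001111 → 2-byte char #2 = CF BB.
Offset 6: leading byte 0x2E = 00101110 → 1-byte char #3 = 2E.
Offset 7: leading byte 0x23 = 00100011 → 1-byte char #4 = 23.
Offset 8: leading byte 0xD7 = 11010111 → 2-byte char #5 = D7 A9.
Offset 10: leading byte 0xF0 = 11110000 → 4-byte char #6 = F0 A9 8F B7.
Leading byte 0xF0 = 11110000 matches 11110xxx → 4-byte sequence.
Byte 1: 0xF0 = 11110000, payload 000 (3 bits).
Byte 2: 0xA9 = 10101001 (10xxxxxx ✓), payload 101001.
Byte 3: 0x8F = 10001111 (10xxxxxx ✓), payload 001111.
Byte 4: 0xB7 = 10110111 (10xxxxxx ✓), payload 110111.
Concatenate: 000101001001111110111 = 0x293F7 (21 bits → U+293F7).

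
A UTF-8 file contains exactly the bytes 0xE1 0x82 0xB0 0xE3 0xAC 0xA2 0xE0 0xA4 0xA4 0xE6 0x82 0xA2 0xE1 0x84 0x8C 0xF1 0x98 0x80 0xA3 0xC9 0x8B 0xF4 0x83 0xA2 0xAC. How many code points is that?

8

Byte at offset 0: 0xE1 = 11100001 → 3-byte char (#1). Advance 3.
Byte at offset 3: 0xE3 = 11100011 → 3-byte char (#2). Advance 3.
Byte at offset 6: 0xE0 = 11100000 → 3-byte char (#3). Advance 3.
Byte at offset 9: 0xE6 = 11100110 → 3-byte char (#4). Advance 3.
Byte at offset 12: 0xE1 = 11100001 → 3-byte char (#5). Advance 3.
Byte at offset 15: 0xF1 = 11110001 → 4-byte char (#6). Advance 4.
Byte at offset 19: 0xC9 = 11001001 → 2-byte char (#7). Advance 2.
Byte at offset 21: 0xF4 = 11110100 → 4-byte char (#8). Advance 4.
Reached end at offset 25 after 8 code points.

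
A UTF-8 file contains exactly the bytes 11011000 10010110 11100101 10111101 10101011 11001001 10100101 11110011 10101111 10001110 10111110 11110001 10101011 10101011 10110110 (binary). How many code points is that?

Byte at offset 0: 0xD8 = 11011000 → 2-byte char (#1). Advance 2.
Byte at offset 2: 0xE5 = 11100101 → 3-byte char (#2). Advance 3.
Byte at offset 5: 0xC9 = 11001001 → 2-byte char (#3). Advance 2.
Byte at offset 7: 0xF3 = 11110011 → 4-byte char (#4). Advance 4.
Byte at offset 11: 0xF1 = 11110001 → 4-byte char (#5). Advance 4.
Reached end at offset 15 after 5 code points.

5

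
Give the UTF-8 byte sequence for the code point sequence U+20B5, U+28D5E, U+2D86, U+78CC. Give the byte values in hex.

E2 82 B5 F0 A8 B5 9E E2 B6 86 E7 A3 8C

U+20B5: 3-byte form → E2 82 B5.
U+28D5E: 4-byte form → F0 A8 B5 9E.
U+2D86: 3-byte form → E2 B6 86.
U+78CC: 3-byte form → E7 A3 8C.
Concatenated (13 bytes): E2 82 B5 F0 A8 B5 9E E2 B6 86 E7 A3 8C.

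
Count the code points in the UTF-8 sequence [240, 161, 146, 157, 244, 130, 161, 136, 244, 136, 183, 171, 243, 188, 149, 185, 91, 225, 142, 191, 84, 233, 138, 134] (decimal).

Byte at offset 0: 0xF0 = 11110000 → 4-byte char (#1). Advance 4.
Byte at offset 4: 0xF4 = 11110100 → 4-byte char (#2). Advance 4.
Byte at offset 8: 0xF4 = 11110100 → 4-byte char (#3). Advance 4.
Byte at offset 12: 0xF3 = 11110011 → 4-byte char (#4). Advance 4.
Byte at offset 16: 0x5B = 01011011 → 1-byte char (#5). Advance 1.
Byte at offset 17: 0xE1 = 11100001 → 3-byte char (#6). Advance 3.
Byte at offset 20: 0x54 = 01010100 → 1-byte char (#7). Advance 1.
Byte at offset 21: 0xE9 = 11101001 → 3-byte char (#8). Advance 3.
Reached end at offset 24 after 8 code points.

8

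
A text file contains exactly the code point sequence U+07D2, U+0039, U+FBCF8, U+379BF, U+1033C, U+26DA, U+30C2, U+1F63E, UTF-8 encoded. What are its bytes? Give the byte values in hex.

U+07D2: 2-byte form → DF 92.
U+0039: 1-byte form → 39.
U+FBCF8: 4-byte form → F3 BB B3 B8.
U+379BF: 4-byte form → F0 B7 A6 BF.
U+1033C: 4-byte form → F0 90 8C BC.
U+26DA: 3-byte form → E2 9B 9A.
U+30C2: 3-byte form → E3 83 82.
U+1F63E: 4-byte form → F0 9F 98 BE.
Concatenated (25 bytes): DF 92 39 F3 BB B3 B8 F0 B7 A6 BF F0 90 8C BC E2 9B 9A E3 83 82 F0 9F 98 BE.

DF 92 39 F3 BB B3 B8 F0 B7 A6 BF F0 90 8C BC E2 9B 9A E3 83 82 F0 9F 98 BE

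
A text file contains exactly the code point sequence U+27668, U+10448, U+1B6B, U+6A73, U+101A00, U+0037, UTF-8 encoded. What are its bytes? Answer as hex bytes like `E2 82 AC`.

F0 A7 99 A8 F0 90 91 88 E1 AD AB E6 A9 B3 F4 81 A8 80 37

U+27668: 4-byte form → F0 A7 99 A8.
U+10448: 4-byte form → F0 90 91 88.
U+1B6B: 3-byte form → E1 AD AB.
U+6A73: 3-byte form → E6 A9 B3.
U+101A00: 4-byte form → F4 81 A8 80.
U+0037: 1-byte form → 37.
Concatenated (19 bytes): F0 A7 99 A8 F0 90 91 88 E1 AD AB E6 A9 B3 F4 81 A8 80 37.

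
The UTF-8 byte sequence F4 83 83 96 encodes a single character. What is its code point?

U+1030D6

Leading byte 0xF4 = 11110100 matches 11110xxx → 4-byte sequence.
Byte 1: 0xF4 = 11110100, payload 100 (3 bits).
Byte 2: 0x83 = 10000011 (10xxxxxx ✓), payload 000011.
Byte 3: 0x83 = 10000011 (10xxxxxx ✓), payload 000011.
Byte 4: 0x96 = 10010110 (10xxxxxx ✓), payload 010110.
Concatenate: 100000011000011010110 = 0x1030D6 (21 bits → U+1030D6).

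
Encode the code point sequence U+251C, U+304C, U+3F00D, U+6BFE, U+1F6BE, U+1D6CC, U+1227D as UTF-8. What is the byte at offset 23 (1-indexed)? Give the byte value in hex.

1-indexed offset 23 is 0-indexed offset 22.
U+251C → 3-byte form E2 94 9C at offsets 0–2.
U+304C → 3-byte form E3 81 8C at offsets 3–5.
U+3F00D → 4-byte form F0 BF 80 8D at offsets 6–9.
U+6BFE → 3-byte form E6 AF BE at offsets 10–12.
U+1F6BE → 4-byte form F0 9F 9A BE at offsets 13–16.
U+1D6CC → 4-byte form F0 9D 9B 8C at offsets 17–20.
U+1227D → 4-byte form F0 92 89 BD at offsets 21–24.
Offset 22 falls in char 7's range; it's byte 2 of F0 92 89 BD = 0x92.

0x92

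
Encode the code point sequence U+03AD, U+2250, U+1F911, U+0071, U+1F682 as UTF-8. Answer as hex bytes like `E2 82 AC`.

CE AD E2 89 90 F0 9F A4 91 71 F0 9F 9A 82

U+03AD: 2-byte form → CE AD.
U+2250: 3-byte form → E2 89 90.
U+1F911: 4-byte form → F0 9F A4 91.
U+0071: 1-byte form → 71.
U+1F682: 4-byte form → F0 9F 9A 82.
Concatenated (14 bytes): CE AD E2 89 90 F0 9F A4 91 71 F0 9F 9A 82.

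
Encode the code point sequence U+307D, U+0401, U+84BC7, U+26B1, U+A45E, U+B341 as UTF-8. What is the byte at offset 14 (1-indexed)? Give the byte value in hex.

1-indexed offset 14 is 0-indexed offset 13.
U+307D → 3-byte form E3 81 BD at offsets 0–2.
U+0401 → 2-byte form D0 81 at offsets 3–4.
U+84BC7 → 4-byte form F2 84 AF 87 at offsets 5–8.
U+26B1 → 3-byte form E2 9A B1 at offsets 9–11.
U+A45E → 3-byte form EA 91 9E at offsets 12–14.
Offset 13 falls in char 5's range; it's byte 2 of EA 91 9E = 0x91.

0x91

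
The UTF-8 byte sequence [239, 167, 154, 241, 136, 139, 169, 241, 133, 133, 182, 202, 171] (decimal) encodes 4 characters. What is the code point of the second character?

Offset 0: leading byte 0xEF = 11101111 → 3-byte char #1 = EF A7 9A.
Offset 3: leading byte 0xF1 = 11110001 → 4-byte char #2 = F1 88 8B A9.
Leading byte 0xF1 = 11110001 matches 11110xxx → 4-byte sequence.
Byte 1: 0xF1 = 11110001, payload 001 (3 bits).
Byte 2: 0x88 = 10001000 (10xxxxxx ✓), payload 001000.
Byte 3: 0x8B = 10001011 (10xxxxxx ✓), payload 001011.
Byte 4: 0xA9 = 10101001 (10xxxxxx ✓), payload 101001.
Concatenate: 001001000001011101001 = 0x482E9 (21 bits → U+482E9).

U+482E9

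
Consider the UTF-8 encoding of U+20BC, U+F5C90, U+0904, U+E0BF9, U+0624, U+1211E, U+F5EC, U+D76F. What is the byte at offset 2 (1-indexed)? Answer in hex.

0x82

1-indexed offset 2 is 0-indexed offset 1.
U+20BC → 3-byte form E2 82 BC at offsets 0–2.
Offset 1 falls in char 1's range; it's byte 2 of E2 82 BC = 0x82.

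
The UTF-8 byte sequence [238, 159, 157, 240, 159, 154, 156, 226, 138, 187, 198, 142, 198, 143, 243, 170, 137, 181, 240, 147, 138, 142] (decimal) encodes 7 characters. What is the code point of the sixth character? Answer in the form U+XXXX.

Offset 0: leading byte 0xEE = 11101110 → 3-byte char #1 = EE 9F 9D.
Offset 3: leading byte 0xF0 = 11110000 → 4-byte char #2 = F0 9F 9A 9C.
Offset 7: leading byte 0xE2 = 11100010 → 3-byte char #3 = E2 8A BB.
Offset 10: leading byte 0xC6 = 11000110 → 2-byte char #4 = C6 8E.
Offset 12: leading byte 0xC6 = 11000110 → 2-byte char #5 = C6 8F.
Offset 14: leading byte 0xF3 = 11110011 → 4-byte char #6 = F3 AA 89 B5.
Leading byte 0xF3 = 11110011 matches 11110xxx → 4-byte sequence.
Byte 1: 0xF3 = 11110011, payload 011 (3 bits).
Byte 2: 0xAA = 10101010 (10xxxxxx ✓), payload 101010.
Byte 3: 0x89 = 10001001 (10xxxxxx ✓), payload 001001.
Byte 4: 0xB5 = 10110101 (10xxxxxx ✓), payload 110101.
Concatenate: 011101010001001110101 = 0xEA275 (21 bits → U+EA275).

U+EA275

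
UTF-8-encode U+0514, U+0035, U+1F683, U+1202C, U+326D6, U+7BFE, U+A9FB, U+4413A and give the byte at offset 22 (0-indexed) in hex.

U+0514 → 2-byte form D4 94 at offsets 0–1.
U+0035 → 1-byte form 35 at offsets 2–2.
U+1F683 → 4-byte form F0 9F 9A 83 at offsets 3–6.
U+1202C → 4-byte form F0 92 80 AC at offsets 7–10.
U+326D6 → 4-byte form F0 B2 9B 96 at offsets 11–14.
U+7BFE → 3-byte form E7 AF BE at offsets 15–17.
U+A9FB → 3-byte form EA A7 BB at offsets 18–20.
U+4413A → 4-byte form F1 84 84 BA at offsets 21–24.
Offset 22 falls in char 8's range; it's byte 2 of F1 84 84 BA = 0x84.

0x84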